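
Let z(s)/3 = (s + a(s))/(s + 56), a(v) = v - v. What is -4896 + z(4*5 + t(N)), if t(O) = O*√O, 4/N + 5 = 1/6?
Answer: -6157680153/1257899 - 2088*I*√174/1257899 ≈ -4895.2 - 0.021896*I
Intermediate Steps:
N = -24/29 (N = 4/(-5 + 1/6) = 4/(-5 + ⅙) = 4/(-29/6) = 4*(-6/29) = -24/29 ≈ -0.82759)
a(v) = 0
t(O) = O^(3/2)
z(s) = 3*s/(56 + s) (z(s) = 3*((s + 0)/(s + 56)) = 3*(s/(56 + s)) = 3*s/(56 + s))
-4896 + z(4*5 + t(N)) = -4896 + 3*(4*5 + (-24/29)^(3/2))/(56 + (4*5 + (-24/29)^(3/2))) = -4896 + 3*(20 - 48*I*√174/841)/(56 + (20 - 48*I*√174/841)) = -4896 + 3*(20 - 48*I*√174/841)/(76 - 48*I*√174/841)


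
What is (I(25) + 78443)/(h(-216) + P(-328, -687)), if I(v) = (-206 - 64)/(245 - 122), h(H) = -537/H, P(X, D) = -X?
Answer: 231557256/975595 ≈ 237.35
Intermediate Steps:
I(v) = -90/41 (I(v) = -270/123 = -270*1/123 = -90/41)
(I(25) + 78443)/(h(-216) + P(-328, -687)) = (-90/41 + 78443)/(-537/(-216) - 1*(-328)) = 3216073/(41*(-537*(-1/216) + 328)) = 3216073/(41*(179/72 + 328)) = 3216073/(41*(23795/72)) = (3216073/41)*(72/23795) = 231557256/975595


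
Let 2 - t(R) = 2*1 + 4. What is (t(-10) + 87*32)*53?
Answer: 147340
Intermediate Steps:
t(R) = -4 (t(R) = 2 - (2*1 + 4) = 2 - (2 + 4) = 2 - 1*6 = 2 - 6 = -4)
(t(-10) + 87*32)*53 = (-4 + 87*32)*53 = (-4 + 2784)*53 = 2780*53 = 147340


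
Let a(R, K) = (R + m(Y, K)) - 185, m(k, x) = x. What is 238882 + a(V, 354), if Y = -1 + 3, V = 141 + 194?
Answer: 239386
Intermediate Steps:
V = 335
Y = 2
a(R, K) = -185 + K + R (a(R, K) = (R + K) - 185 = (K + R) - 185 = -185 + K + R)
238882 + a(V, 354) = 238882 + (-185 + 354 + 335) = 238882 + 504 = 239386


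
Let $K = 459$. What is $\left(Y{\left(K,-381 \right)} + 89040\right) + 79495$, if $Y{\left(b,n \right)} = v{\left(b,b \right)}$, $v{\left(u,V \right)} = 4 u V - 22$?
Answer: $1011237$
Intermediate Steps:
$v{\left(u,V \right)} = -22 + 4 V u$ ($v{\left(u,V \right)} = 4 V u - 22 = -22 + 4 V u$)
$Y{\left(b,n \right)} = -22 + 4 b^{2}$ ($Y{\left(b,n \right)} = -22 + 4 b b = -22 + 4 b^{2}$)
$\left(Y{\left(K,-381 \right)} + 89040\right) + 79495 = \left(\left(-22 + 4 \cdot 459^{2}\right) + 89040\right) + 79495 = \left(\left(-22 + 4 \cdot 210681\right) + 89040\right) + 79495 = \left(\left(-22 + 842724\right) + 89040\right) + 79495 = \left(842702 + 89040\right) + 79495 = 931742 + 79495 = 1011237$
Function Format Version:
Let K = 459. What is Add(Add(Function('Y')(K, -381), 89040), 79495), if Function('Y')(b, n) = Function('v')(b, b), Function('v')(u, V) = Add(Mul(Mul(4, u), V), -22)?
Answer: 1011237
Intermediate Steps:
Function('v')(u, V) = Add(-22, Mul(4, V, u)) (Function('v')(u, V) = Add(Mul(4, V, u), -22) = Add(-22, Mul(4, V, u)))
Function('Y')(b, n) = Add(-22, Mul(4, Pow(b, 2))) (Function('Y')(b, n) = Add(-22, Mul(4, b, b)) = Add(-22, Mul(4, Pow(b, 2))))
Add(Add(Function('Y')(K, -381), 89040), 79495) = Add(Add(Add(-22, Mul(4, Pow(459, 2))), 89040), 79495) = Add(Add(Add(-22, Mul(4, 210681)), 89040), 79495) = Add(Add(Add(-22, 842724), 89040), 79495) = Add(Add(842702, 89040), 79495) = Add(931742, 79495) = 1011237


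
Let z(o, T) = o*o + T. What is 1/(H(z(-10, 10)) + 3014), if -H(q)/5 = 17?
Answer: 1/2929 ≈ 0.00034141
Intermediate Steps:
z(o, T) = T + o**2 (z(o, T) = o**2 + T = T + o**2)
H(q) = -85 (H(q) = -5*17 = -85)
1/(H(z(-10, 10)) + 3014) = 1/(-85 + 3014) = 1/2929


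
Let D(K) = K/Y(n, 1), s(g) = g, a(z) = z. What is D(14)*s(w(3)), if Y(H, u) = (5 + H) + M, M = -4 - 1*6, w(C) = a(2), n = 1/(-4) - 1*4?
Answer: -112/37 ≈ -3.0270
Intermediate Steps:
n = -17/4 (n = -1/4 - 4 = -17/4 ≈ -4.2500)
w(C) = 2
M = -10 (M = -4 - 6 = -10)
Y(H, u) = -5 + H (Y(H, u) = (5 + H) - 10 = -5 + H)
D(K) = -4*K/37 (D(K) = K/(-5 - 17/4) = K/(-37/4) = K*(-4/37) = -4*K/37)
D(14)*s(w(3)) = -4/37*14*2 = -56/37*2 = -112/37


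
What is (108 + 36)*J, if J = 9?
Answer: 1296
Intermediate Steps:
(108 + 36)*J = (108 + 36)*9 = 144*9 = 1296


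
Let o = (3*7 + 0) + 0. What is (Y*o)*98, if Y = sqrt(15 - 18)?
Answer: 2058*I*sqrt(3) ≈ 3564.6*I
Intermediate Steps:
o = 21 (o = (21 + 0) + 0 = 21 + 0 = 21)
Y = I*sqrt(3) (Y = sqrt(-3) = I*sqrt(3) ≈ 1.732*I)
(Y*o)*98 = ((I*sqrt(3))*21)*98 = (21*I*sqrt(3))*98 = 2058*I*sqrt(3)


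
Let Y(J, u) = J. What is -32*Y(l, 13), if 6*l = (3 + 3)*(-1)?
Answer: 32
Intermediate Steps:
l = -1 (l = ((3 + 3)*(-1))/6 = (6*(-1))/6 = (⅙)*(-6) = -1)
-32*Y(l, 13) = -32*(-1) = 32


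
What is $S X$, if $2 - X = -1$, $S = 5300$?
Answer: $15900$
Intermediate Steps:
$X = 3$ ($X = 2 - -1 = 2 + 1 = 3$)
$S X = 5300 \cdot 3 = 15900$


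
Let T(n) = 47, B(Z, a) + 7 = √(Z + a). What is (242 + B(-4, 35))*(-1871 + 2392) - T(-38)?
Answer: 122388 + 521*√31 ≈ 1.2529e+5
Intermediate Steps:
B(Z, a) = -7 + √(Z + a)
(242 + B(-4, 35))*(-1871 + 2392) - T(-38) = (242 + (-7 + √(-4 + 35)))*(-1871 + 2392) - 1*47 = (242 + (-7 + √31))*521 - 47 = (235 + √31)*521 - 47 = (122435 + 521*√31) - 47 = 122388 + 521*√31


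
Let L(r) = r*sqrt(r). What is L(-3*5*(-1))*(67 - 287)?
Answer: -3300*sqrt(15) ≈ -12781.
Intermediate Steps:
L(r) = r**(3/2)
L(-3*5*(-1))*(67 - 287) = (-3*5*(-1))**(3/2)*(67 - 287) = (-15*(-1))**(3/2)*(-220) = 15**(3/2)*(-220) = (15*sqrt(15))*(-220) = -3300*sqrt(15)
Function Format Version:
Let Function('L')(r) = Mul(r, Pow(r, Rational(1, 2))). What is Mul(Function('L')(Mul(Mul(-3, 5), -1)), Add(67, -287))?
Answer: Mul(-3300, Pow(15, Rational(1, 2))) ≈ -12781.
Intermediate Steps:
Function('L')(r) = Pow(r, Rational(3, 2))
Mul(Function('L')(Mul(Mul(-3, 5), -1)), Add(67, -287)) = Mul(Pow(Mul(Mul(-3, 5), -1), Rational(3, 2)), Add(67, -287)) = Mul(Pow(Mul(-15, -1), Rational(3, 2)), -220) = Mul(Pow(15, Rational(3, 2)), -220) = Mul(Mul(15, Pow(15, Rational(1, 2))), -220) = Mul(-3300, Pow(15, Rational(1, 2)))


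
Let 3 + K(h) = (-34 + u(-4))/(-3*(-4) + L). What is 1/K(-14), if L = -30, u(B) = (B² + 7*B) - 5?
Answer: -6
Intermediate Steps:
u(B) = -5 + B² + 7*B
K(h) = -⅙ (K(h) = -3 + (-34 + (-5 + (-4)² + 7*(-4)))/(-3*(-4) - 30) = -3 + (-34 + (-5 + 16 - 28))/(12 - 30) = -3 + (-34 - 17)/(-18) = -3 - 51*(-1/18) = -3 + 17/6 = -⅙)
1/K(-14) = 1/(-⅙) = -6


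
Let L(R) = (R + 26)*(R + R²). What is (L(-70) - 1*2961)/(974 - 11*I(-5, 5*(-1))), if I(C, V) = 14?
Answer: -215481/820 ≈ -262.78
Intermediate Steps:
L(R) = (26 + R)*(R + R²)
(L(-70) - 1*2961)/(974 - 11*I(-5, 5*(-1))) = (-70*(26 + (-70)² + 27*(-70)) - 1*2961)/(974 - 11*14) = (-70*(26 + 4900 - 1890) - 2961)/(974 - 154) = (-70*3036 - 2961)/820 = (-212520 - 2961)*(1/820) = -215481*1/820 = -215481/820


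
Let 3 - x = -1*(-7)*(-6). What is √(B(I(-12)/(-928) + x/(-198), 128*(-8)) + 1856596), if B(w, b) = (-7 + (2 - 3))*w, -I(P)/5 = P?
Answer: √188929303211/319 ≈ 1362.6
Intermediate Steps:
I(P) = -5*P
x = 45 (x = 3 - (-1*(-7))*(-6) = 3 - 7*(-6) = 3 - 1*(-42) = 3 + 42 = 45)
B(w, b) = -8*w (B(w, b) = (-7 - 1)*w = -8*w)
√(B(I(-12)/(-928) + x/(-198), 128*(-8)) + 1856596) = √(-8*(-5*(-12)/(-928) + 45/(-198)) + 1856596) = √(-8*(60*(-1/928) + 45*(-1/198)) + 1856596) = √(-8*(-15/232 - 5/22) + 1856596) = √(-8*(-745/2552) + 1856596) = √(745/319 + 1856596) = √(592254869/319) = √188929303211/319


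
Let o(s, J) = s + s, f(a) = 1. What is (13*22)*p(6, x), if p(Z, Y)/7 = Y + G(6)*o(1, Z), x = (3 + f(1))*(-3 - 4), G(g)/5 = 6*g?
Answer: 664664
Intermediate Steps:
G(g) = 30*g (G(g) = 5*(6*g) = 30*g)
o(s, J) = 2*s
x = -28 (x = (3 + 1)*(-3 - 4) = 4*(-7) = -28)
p(Z, Y) = 2520 + 7*Y (p(Z, Y) = 7*(Y + (30*6)*(2*1)) = 7*(Y + 180*2) = 7*(Y + 360) = 7*(360 + Y) = 2520 + 7*Y)
(13*22)*p(6, x) = (13*22)*(2520 + 7*(-28)) = 286*(2520 - 196) = 286*2324 = 664664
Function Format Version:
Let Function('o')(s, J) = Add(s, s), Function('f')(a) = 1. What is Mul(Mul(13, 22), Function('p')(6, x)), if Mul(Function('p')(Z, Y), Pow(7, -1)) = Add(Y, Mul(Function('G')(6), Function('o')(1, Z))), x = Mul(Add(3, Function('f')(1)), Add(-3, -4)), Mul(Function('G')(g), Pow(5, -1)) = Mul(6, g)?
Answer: 664664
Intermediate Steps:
Function('G')(g) = Mul(30, g) (Function('G')(g) = Mul(5, Mul(6, g)) = Mul(30, g))
Function('o')(s, J) = Mul(2, s)
x = -28 (x = Mul(Add(3, 1), Add(-3, -4)) = Mul(4, -7) = -28)
Function('p')(Z, Y) = Add(2520, Mul(7, Y)) (Function('p')(Z, Y) = Mul(7, Add(Y, Mul(Mul(30, 6), Mul(2, 1)))) = Mul(7, Add(Y, Mul(180, 2))) = Mul(7, Add(Y, 360)) = Mul(7, Add(360, Y)) = Add(2520, Mul(7, Y)))
Mul(Mul(13, 22), Function('p')(6, x)) = Mul(Mul(13, 22), Add(2520, Mul(7, -28))) = Mul(286, Add(2520, -196)) = Mul(286, 2324) = 664664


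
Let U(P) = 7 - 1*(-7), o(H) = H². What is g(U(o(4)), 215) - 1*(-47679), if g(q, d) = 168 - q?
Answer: 47833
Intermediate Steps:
U(P) = 14 (U(P) = 7 + 7 = 14)
g(U(o(4)), 215) - 1*(-47679) = (168 - 1*14) - 1*(-47679) = (168 - 14) + 47679 = 154 + 47679 = 47833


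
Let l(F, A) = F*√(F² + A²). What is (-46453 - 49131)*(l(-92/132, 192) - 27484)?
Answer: 2627030656 + 10992160*√1605817/1089 ≈ 2.6398e+9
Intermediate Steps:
l(F, A) = F*√(A² + F²)
(-46453 - 49131)*(l(-92/132, 192) - 27484) = (-46453 - 49131)*((-92/132)*√(192² + (-92/132)²) - 27484) = -95584*((-92*1/132)*√(36864 + (-92*1/132)²) - 27484) = -95584*(-23*√(36864 + (-23/33)²)/33 - 27484) = -95584*(-23*√(36864 + 529/1089)/33 - 27484) = -95584*(-115*√1605817/1089 - 27484) = -95584*(-27484 - 115*√1605817/1089) = 2627030656 + 10992160*√1605817/1089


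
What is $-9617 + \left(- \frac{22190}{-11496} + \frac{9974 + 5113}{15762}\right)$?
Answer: $- \frac{145173061621}{15099996} \approx -9614.1$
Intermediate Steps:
$-9617 + \left(- \frac{22190}{-11496} + \frac{9974 + 5113}{15762}\right) = -9617 + \left(\left(-22190\right) \left(- \frac{1}{11496}\right) + 15087 \cdot \frac{1}{15762}\right) = -9617 + \left(\frac{11095}{5748} + \frac{5029}{5254}\right) = -9617 + \frac{43599911}{15099996} = - \frac{145173061621}{15099996}$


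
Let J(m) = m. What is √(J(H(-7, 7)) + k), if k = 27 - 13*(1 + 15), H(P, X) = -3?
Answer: 2*I*√46 ≈ 13.565*I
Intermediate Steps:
k = -181 (k = 27 - 13*16 = 27 - 208 = -181)
√(J(H(-7, 7)) + k) = √(-3 - 181) = √(-184) = 2*I*√46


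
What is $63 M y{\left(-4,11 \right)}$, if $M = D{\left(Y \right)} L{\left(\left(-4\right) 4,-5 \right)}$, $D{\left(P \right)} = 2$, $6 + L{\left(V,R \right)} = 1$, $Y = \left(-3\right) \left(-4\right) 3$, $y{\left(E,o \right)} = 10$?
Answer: $-6300$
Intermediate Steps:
$Y = 36$ ($Y = 12 \cdot 3 = 36$)
$L{\left(V,R \right)} = -5$ ($L{\left(V,R \right)} = -6 + 1 = -5$)
$M = -10$ ($M = 2 \left(-5\right) = -10$)
$63 M y{\left(-4,11 \right)} = 63 \left(-10\right) 10 = \left(-630\right) 10 = -6300$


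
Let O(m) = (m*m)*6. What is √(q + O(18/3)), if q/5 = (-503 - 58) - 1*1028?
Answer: I*√7729 ≈ 87.915*I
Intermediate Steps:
q = -7945 (q = 5*((-503 - 58) - 1*1028) = 5*(-561 - 1028) = 5*(-1589) = -7945)
O(m) = 6*m² (O(m) = m²*6 = 6*m²)
√(q + O(18/3)) = √(-7945 + 6*(18/3)²) = √(-7945 + 6*(18*(⅓))²) = √(-7945 + 6*6²) = √(-7945 + 6*36) = √(-7945 + 216) = √(-7729) = I*√7729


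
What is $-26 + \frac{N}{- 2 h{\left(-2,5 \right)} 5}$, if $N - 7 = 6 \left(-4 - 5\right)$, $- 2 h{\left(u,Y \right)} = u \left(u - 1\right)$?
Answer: $- \frac{827}{30} \approx -27.567$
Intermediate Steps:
$h{\left(u,Y \right)} = - \frac{u \left(-1 + u\right)}{2}$ ($h{\left(u,Y \right)} = - \frac{u \left(u - 1\right)}{2} = - \frac{u \left(-1 + u\right)}{2}$)
$N = -47$ ($N = 7 + 6 \left(-4 - 5\right) = 7 + 6 \left(-9\right) = 7 - 54 = -47$)
$-26 + \frac{N}{- 2 h{\left(-2,5 \right)} 5} = -26 - \frac{47}{- 2 \cdot \frac{1}{2} \left(-2\right) \left(1 - -2\right) 5} = -26 - \frac{47}{- 2 \cdot \frac{1}{2} \left(-2\right) \left(1 + 2\right) 5} = -26 - \frac{47}{- 2 \cdot \frac{1}{2} \left(-2\right) 3 \cdot 5} = -26 - \frac{47}{\left(-2\right) \left(-3\right) 5} = -26 - \frac{47}{6 \cdot 5} = -26 - \frac{47}{30} = - \frac{827}{30}$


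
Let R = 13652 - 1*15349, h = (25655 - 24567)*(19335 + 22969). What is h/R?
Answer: -46026752/1697 ≈ -27122.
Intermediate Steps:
h = 46026752 (h = 1088*42304 = 46026752)
R = -1697 (R = 13652 - 15349 = -1697)
h/R = 46026752/(-1697) = 46026752*(-1/1697) = -46026752/1697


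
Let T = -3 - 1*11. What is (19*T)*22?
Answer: -5852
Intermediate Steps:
T = -14 (T = -3 - 11 = -14)
(19*T)*22 = (19*(-14))*22 = -266*22 = -5852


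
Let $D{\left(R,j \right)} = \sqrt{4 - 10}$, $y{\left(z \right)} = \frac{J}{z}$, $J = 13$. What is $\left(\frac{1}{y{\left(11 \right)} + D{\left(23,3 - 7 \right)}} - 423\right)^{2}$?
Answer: $\frac{2 \left(25535664 \sqrt{6} + 49892155 i\right)}{286 \sqrt{6} + 557 i} \approx 1.7879 \cdot 10^{5} + 280.06 i$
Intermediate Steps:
$y{\left(z \right)} = \frac{13}{z}$
$D{\left(R,j \right)} = i \sqrt{6}$ ($D{\left(R,j \right)} = \sqrt{-6} = i \sqrt{6}$)
$\left(\frac{1}{y{\left(11 \right)} + D{\left(23,3 - 7 \right)}} - 423\right)^{2} = \left(\frac{1}{\frac{13}{11} + i \sqrt{6}} - 423\right)^{2} = \left(-423 + \frac{1}{\frac{13}{11} + i \sqrt{6}}\right)^{2}$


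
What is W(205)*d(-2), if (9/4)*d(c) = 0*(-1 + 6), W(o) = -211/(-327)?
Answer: 0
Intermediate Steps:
W(o) = 211/327 (W(o) = -211*(-1/327) = 211/327)
d(c) = 0 (d(c) = 4*(0*(-1 + 6))/9 = 4*(0*5)/9 = (4/9)*0 = 0)
W(205)*d(-2) = (211/327)*0 = 0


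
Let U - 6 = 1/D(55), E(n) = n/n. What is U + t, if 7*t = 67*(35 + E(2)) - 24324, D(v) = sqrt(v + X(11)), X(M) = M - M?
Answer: -21870/7 + sqrt(55)/55 ≈ -3124.2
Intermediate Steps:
E(n) = 1
X(M) = 0
D(v) = sqrt(v) (D(v) = sqrt(v + 0) = sqrt(v))
U = 6 + sqrt(55)/55 (U = 6 + 1/(sqrt(55)) = 6 + sqrt(55)/55 ≈ 6.1348)
t = -21912/7 (t = (67*(35 + 1) - 24324)/7 = (67*36 - 24324)/7 = (2412 - 24324)/7 = (1/7)*(-21912) = -21912/7 ≈ -3130.3)
U + t = (6 + sqrt(55)/55) - 21912/7 = -21870/7 + sqrt(55)/55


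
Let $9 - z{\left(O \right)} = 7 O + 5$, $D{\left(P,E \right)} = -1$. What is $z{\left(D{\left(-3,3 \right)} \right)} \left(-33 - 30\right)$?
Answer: $-693$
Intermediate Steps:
$z{\left(O \right)} = 4 - 7 O$ ($z{\left(O \right)} = 9 - \left(7 O + 5\right) = 9 - \left(5 + 7 O\right) = 4 - 7 O$)
$z{\left(D{\left(-3,3 \right)} \right)} \left(-33 - 30\right) = \left(4 - -7\right) \left(-33 - 30\right) = \left(4 + 7\right) \left(-63\right) = 11 \left(-63\right) = -693$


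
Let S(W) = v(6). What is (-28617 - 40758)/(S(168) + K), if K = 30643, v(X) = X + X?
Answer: -13875/6131 ≈ -2.2631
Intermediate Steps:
v(X) = 2*X
S(W) = 12 (S(W) = 2*6 = 12)
(-28617 - 40758)/(S(168) + K) = (-28617 - 40758)/(12 + 30643) = -69375/30655 = -69375*1/30655 = -13875/6131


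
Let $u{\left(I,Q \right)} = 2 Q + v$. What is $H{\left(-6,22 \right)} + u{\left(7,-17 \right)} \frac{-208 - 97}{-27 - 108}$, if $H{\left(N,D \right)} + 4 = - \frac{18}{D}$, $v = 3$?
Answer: $- \frac{22232}{297} \approx -74.855$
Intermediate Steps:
$H{\left(N,D \right)} = -4 - \frac{18}{D}$
$u{\left(I,Q \right)} = 3 + 2 Q$ ($u{\left(I,Q \right)} = 2 Q + 3 = 3 + 2 Q$)
$H{\left(-6,22 \right)} + u{\left(7,-17 \right)} \frac{-208 - 97}{-27 - 108} = \left(-4 - \frac{18}{22}\right) + \left(3 + 2 \left(-17\right)\right) \frac{-208 - 97}{-27 - 108} = \left(-4 - \frac{9}{11}\right) + \left(3 - 34\right) \left(- \frac{305}{-135}\right) = \left(-4 - \frac{9}{11}\right) - 31 \left(\left(-305\right) \left(- \frac{1}{135}\right)\right) = - \frac{53}{11} - \frac{1891}{27} = - \frac{22232}{297}$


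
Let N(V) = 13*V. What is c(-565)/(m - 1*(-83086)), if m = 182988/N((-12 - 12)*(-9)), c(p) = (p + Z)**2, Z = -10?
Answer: 1983750/498907 ≈ 3.9762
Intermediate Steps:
c(p) = (-10 + p)**2 (c(p) = (p - 10)**2 = (-10 + p)**2)
m = 391/6 (m = 182988/((13*((-12 - 12)*(-9)))) = 182988/((13*(-24*(-9)))) = 182988/((13*216)) = 182988/2808 = 182988*(1/2808) = 391/6 ≈ 65.167)
c(-565)/(m - 1*(-83086)) = (-10 - 565)**2/(391/6 - 1*(-83086)) = (-575)**2/(391/6 + 83086) = 330625/(498907/6) = 330625*(6/498907) = 1983750/498907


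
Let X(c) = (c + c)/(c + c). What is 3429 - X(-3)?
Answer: 3428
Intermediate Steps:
X(c) = 1 (X(c) = (2*c)/((2*c)) = (2*c)*(1/(2*c)) = 1)
3429 - X(-3) = 3429 - 1*1 = 3429 - 1 = 3428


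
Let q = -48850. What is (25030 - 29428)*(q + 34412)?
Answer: 63498324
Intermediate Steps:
(25030 - 29428)*(q + 34412) = (25030 - 29428)*(-48850 + 34412) = -4398*(-14438) = 63498324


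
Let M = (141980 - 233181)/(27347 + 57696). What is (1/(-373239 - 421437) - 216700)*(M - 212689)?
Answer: 259569436050245371619/5631802589 ≈ 4.6090e+10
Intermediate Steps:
M = -91201/85043 ≈ -1.0724
(1/(-373239 - 421437) - 216700)*(M - 212689) = (1/(-373239 - 421437) - 216700)*(-91201/85043 - 212689) = (1/(-794676) - 216700)*(-18087801828/85043) = (-1/794676 - 216700)*(-18087801828/85043) = -172206289201/794676*(-18087801828/85043) = 259569436050245371619/5631802589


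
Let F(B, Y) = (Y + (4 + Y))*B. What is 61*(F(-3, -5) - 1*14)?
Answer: 244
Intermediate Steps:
F(B, Y) = B*(4 + 2*Y) (F(B, Y) = (4 + 2*Y)*B = B*(4 + 2*Y))
61*(F(-3, -5) - 1*14) = 61*(2*(-3)*(2 - 5) - 1*14) = 61*(2*(-3)*(-3) - 14) = 61*(18 - 14) = 61*4 = 244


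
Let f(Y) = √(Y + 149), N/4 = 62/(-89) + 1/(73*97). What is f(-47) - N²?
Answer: -3082594855824/397163383681 + √102 ≈ 2.3380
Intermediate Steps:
N = -1755732/630209 (N = 4*(62/(-89) + 1/(73*97)) = 4*(62*(-1/89) + (1/73)*(1/97)) = 4*(-62/89 + 1/7081) = 4*(-438933/630209) = -1755732/630209 ≈ -2.7860)
f(Y) = √(149 + Y)
f(-47) - N² = √(149 - 47) - (-1755732/630209)² = √102 - 1*3082594855824/397163383681 = √102 - 3082594855824/397163383681 = -3082594855824/397163383681 + √102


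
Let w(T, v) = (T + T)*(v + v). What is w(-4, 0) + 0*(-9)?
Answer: 0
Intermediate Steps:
w(T, v) = 4*T*v (w(T, v) = (2*T)*(2*v) = 4*T*v)
w(-4, 0) + 0*(-9) = 4*(-4)*0 + 0*(-9) = 0 + 0 = 0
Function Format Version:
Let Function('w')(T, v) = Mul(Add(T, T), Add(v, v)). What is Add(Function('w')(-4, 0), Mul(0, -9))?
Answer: 0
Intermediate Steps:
Function('w')(T, v) = Mul(4, T, v) (Function('w')(T, v) = Mul(Mul(2, T), Mul(2, v)) = Mul(4, T, v))
Add(Function('w')(-4, 0), Mul(0, -9)) = Add(Mul(4, -4, 0), Mul(0, -9)) = Add(0, 0) = 0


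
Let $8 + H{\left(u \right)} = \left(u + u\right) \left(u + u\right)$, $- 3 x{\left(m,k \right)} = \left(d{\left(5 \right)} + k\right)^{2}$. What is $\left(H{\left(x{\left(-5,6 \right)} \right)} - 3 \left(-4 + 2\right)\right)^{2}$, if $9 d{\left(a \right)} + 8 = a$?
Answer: $\frac{110640055876}{531441} \approx 2.0819 \cdot 10^{5}$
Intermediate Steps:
$d{\left(a \right)} = - \frac{8}{9} + \frac{a}{9}$
$x{\left(m,k \right)} = - \frac{\left(- \frac{1}{3} + k\right)^{2}}{3}$ ($x{\left(m,k \right)} = - \frac{\left(\left(- \frac{8}{9} + \frac{1}{9} \cdot 5\right) + k\right)^{2}}{3} = - \frac{\left(\left(- \frac{8}{9} + \frac{5}{9}\right) + k\right)^{2}}{3} = - \frac{\left(- \frac{1}{3} + k\right)^{2}}{3}$)
$H{\left(u \right)} = -8 + 4 u^{2}$ ($H{\left(u \right)} = -8 + \left(u + u\right) \left(u + u\right) = -8 + 2 u 2 u = -8 + 4 u^{2}$)
$\left(H{\left(x{\left(-5,6 \right)} \right)} - 3 \left(-4 + 2\right)\right)^{2} = \left(\left(-8 + 4 \left(- \frac{\left(-1 + 3 \cdot 6\right)^{2}}{27}\right)^{2}\right) - 3 \left(-4 + 2\right)\right)^{2} = \left(\left(-8 + 4 \left(- \frac{\left(-1 + 18\right)^{2}}{27}\right)^{2}\right) - -6\right)^{2} = \left(\left(-8 + 4 \left(- \frac{17^{2}}{27}\right)^{2}\right) + 6\right)^{2} = \left(\left(-8 + 4 \left(\left(- \frac{1}{27}\right) 289\right)^{2}\right) + 6\right)^{2} = \left(\left(-8 + 4 \left(- \frac{289}{27}\right)^{2}\right) + 6\right)^{2} = \left(\left(-8 + 4 \cdot \frac{83521}{729}\right) + 6\right)^{2} = \left(\left(-8 + \frac{334084}{729}\right) + 6\right)^{2} = \left(\frac{328252}{729} + 6\right)^{2} = \left(\frac{332626}{729}\right)^{2} = \frac{110640055876}{531441}$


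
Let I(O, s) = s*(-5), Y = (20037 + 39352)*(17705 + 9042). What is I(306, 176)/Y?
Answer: -80/144407053 ≈ -5.5399e-7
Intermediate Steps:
Y = 1588477583 (Y = 59389*26747 = 1588477583)
I(O, s) = -5*s
I(306, 176)/Y = -5*176/1588477583 = -880*1/1588477583 = -80/144407053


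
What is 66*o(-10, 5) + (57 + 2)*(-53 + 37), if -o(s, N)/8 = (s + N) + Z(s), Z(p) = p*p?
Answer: -51104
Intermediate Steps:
Z(p) = p²
o(s, N) = -8*N - 8*s - 8*s² (o(s, N) = -8*((s + N) + s²) = -8*((N + s) + s²) = -8*(N + s + s²) = -8*N - 8*s - 8*s²)
66*o(-10, 5) + (57 + 2)*(-53 + 37) = 66*(-8*5 - 8*(-10) - 8*(-10)²) + (57 + 2)*(-53 + 37) = 66*(-40 + 80 - 8*100) + 59*(-16) = 66*(-40 + 80 - 800) - 944 = 66*(-760) - 944 = -50160 - 944 = -51104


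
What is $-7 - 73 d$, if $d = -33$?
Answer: $2402$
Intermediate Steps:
$-7 - 73 d = -7 - -2409 = -7 + 2409 = 2402$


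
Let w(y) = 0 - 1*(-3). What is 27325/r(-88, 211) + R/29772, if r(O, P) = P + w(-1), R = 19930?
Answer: 102223115/796401 ≈ 128.36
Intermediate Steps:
w(y) = 3 (w(y) = 0 + 3 = 3)
r(O, P) = 3 + P (r(O, P) = P + 3 = 3 + P)
27325/r(-88, 211) + R/29772 = 27325/(3 + 211) + 19930/29772 = 27325/214 + 19930*(1/29772) = 27325*(1/214) + 9965/14886 = 27325/214 + 9965/14886 = 102223115/796401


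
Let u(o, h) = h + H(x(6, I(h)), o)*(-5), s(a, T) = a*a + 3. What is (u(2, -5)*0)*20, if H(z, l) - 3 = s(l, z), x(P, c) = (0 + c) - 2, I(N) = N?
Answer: 0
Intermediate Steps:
x(P, c) = -2 + c (x(P, c) = c - 2 = -2 + c)
s(a, T) = 3 + a**2 (s(a, T) = a**2 + 3 = 3 + a**2)
H(z, l) = 6 + l**2 (H(z, l) = 3 + (3 + l**2) = 6 + l**2)
u(o, h) = -30 + h - 5*o**2 (u(o, h) = h + (6 + o**2)*(-5) = h + (-30 - 5*o**2) = -30 + h - 5*o**2)
(u(2, -5)*0)*20 = ((-30 - 5 - 5*2**2)*0)*20 = ((-30 - 5 - 5*4)*0)*20 = ((-30 - 5 - 20)*0)*20 = -55*0*20 = 0*20 = 0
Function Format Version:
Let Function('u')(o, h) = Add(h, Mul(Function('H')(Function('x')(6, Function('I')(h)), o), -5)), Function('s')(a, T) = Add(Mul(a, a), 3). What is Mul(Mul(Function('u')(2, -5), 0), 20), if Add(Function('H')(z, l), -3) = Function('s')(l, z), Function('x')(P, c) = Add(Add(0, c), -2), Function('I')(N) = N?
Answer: 0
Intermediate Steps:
Function('x')(P, c) = Add(-2, c) (Function('x')(P, c) = Add(c, -2) = Add(-2, c))
Function('s')(a, T) = Add(3, Pow(a, 2)) (Function('s')(a, T) = Add(Pow(a, 2), 3) = Add(3, Pow(a, 2)))
Function('H')(z, l) = Add(6, Pow(l, 2)) (Function('H')(z, l) = Add(3, Add(3, Pow(l, 2))) = Add(6, Pow(l, 2)))
Function('u')(o, h) = Add(-30, h, Mul(-5, Pow(o, 2))) (Function('u')(o, h) = Add(h, Mul(Add(6, Pow(o, 2)), -5)) = Add(h, Add(-30, Mul(-5, Pow(o, 2)))) = Add(-30, h, Mul(-5, Pow(o, 2))))
Mul(Mul(Function('u')(2, -5), 0), 20) = Mul(Mul(Add(-30, -5, Mul(-5, Pow(2, 2))), 0), 20) = Mul(Mul(Add(-30, -5, Mul(-5, 4)), 0), 20) = Mul(Mul(Add(-30, -5, -20), 0), 20) = Mul(Mul(-55, 0), 20) = Mul(0, 20) = 0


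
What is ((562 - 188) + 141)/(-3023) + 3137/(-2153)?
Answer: -10591946/6508519 ≈ -1.6274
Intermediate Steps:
((562 - 188) + 141)/(-3023) + 3137/(-2153) = (374 + 141)*(-1/3023) + 3137*(-1/2153) = 515*(-1/3023) - 3137/2153 = -515/3023 - 3137/2153 = -10591946/6508519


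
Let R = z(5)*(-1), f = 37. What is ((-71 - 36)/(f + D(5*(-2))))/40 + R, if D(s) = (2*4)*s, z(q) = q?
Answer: -8493/1720 ≈ -4.9378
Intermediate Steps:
D(s) = 8*s
R = -5 (R = 5*(-1) = -5)
((-71 - 36)/(f + D(5*(-2))))/40 + R = ((-71 - 36)/(37 + 8*(5*(-2))))/40 - 5 = (-107/(37 + 8*(-10)))/40 - 5 = (-107/(37 - 80))/40 - 5 = (-107/(-43))/40 - 5 = (-107*(-1/43))/40 - 5 = (1/40)*(107/43) - 5 = 107/1720 - 5 = -8493/1720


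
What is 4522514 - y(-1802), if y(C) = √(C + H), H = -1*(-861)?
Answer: 4522514 - I*√941 ≈ 4.5225e+6 - 30.676*I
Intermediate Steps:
H = 861
y(C) = √(861 + C) (y(C) = √(C + 861) = √(861 + C))
4522514 - y(-1802) = 4522514 - √(861 - 1802) = 4522514 - √(-941) = 4522514 - I*√941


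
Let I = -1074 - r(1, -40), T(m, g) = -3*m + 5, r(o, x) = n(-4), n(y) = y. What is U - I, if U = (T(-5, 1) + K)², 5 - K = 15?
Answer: 1170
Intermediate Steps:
r(o, x) = -4
K = -10 (K = 5 - 1*15 = 5 - 15 = -10)
T(m, g) = 5 - 3*m
U = 100 (U = ((5 - 3*(-5)) - 10)² = ((5 + 15) - 10)² = (20 - 10)² = 10² = 100)
I = -1070 (I = -1074 - 1*(-4) = -1074 + 4 = -1070)
U - I = 100 - 1*(-1070) = 100 + 1070 = 1170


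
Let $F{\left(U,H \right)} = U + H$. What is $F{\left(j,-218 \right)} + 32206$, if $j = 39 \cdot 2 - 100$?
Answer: $31966$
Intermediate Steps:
$j = -22$ ($j = 78 - 100 = -22$)
$F{\left(U,H \right)} = H + U$
$F{\left(j,-218 \right)} + 32206 = \left(-218 - 22\right) + 32206 = -240 + 32206 = 31966$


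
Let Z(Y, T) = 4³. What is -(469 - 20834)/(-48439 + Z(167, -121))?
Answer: -4073/9675 ≈ -0.42098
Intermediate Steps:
Z(Y, T) = 64
-(469 - 20834)/(-48439 + Z(167, -121)) = -(469 - 20834)/(-48439 + 64) = -(-20365)/(-48375) = -(-20365)*(-1)/48375 = -1*4073/9675 = -4073/9675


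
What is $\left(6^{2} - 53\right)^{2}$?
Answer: $289$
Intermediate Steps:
$\left(6^{2} - 53\right)^{2} = \left(36 - 53\right)^{2} = \left(-17\right)^{2} = 289$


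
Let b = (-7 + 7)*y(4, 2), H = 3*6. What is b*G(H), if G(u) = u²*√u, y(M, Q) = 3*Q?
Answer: 0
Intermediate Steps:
H = 18
b = 0 (b = (-7 + 7)*(3*2) = 0*6 = 0)
G(u) = u^(5/2)
b*G(H) = 0*18^(5/2) = 0*(972*√2) = 0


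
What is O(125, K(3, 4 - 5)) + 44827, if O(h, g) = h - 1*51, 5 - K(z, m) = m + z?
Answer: 44901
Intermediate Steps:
K(z, m) = 5 - m - z (K(z, m) = 5 - (m + z) = 5 + (-m - z) = 5 - m - z)
O(h, g) = -51 + h (O(h, g) = h - 51 = -51 + h)
O(125, K(3, 4 - 5)) + 44827 = (-51 + 125) + 44827 = 74 + 44827 = 44901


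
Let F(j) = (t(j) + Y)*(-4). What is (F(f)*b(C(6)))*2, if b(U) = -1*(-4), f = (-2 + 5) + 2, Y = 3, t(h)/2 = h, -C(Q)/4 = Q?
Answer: -416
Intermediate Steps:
C(Q) = -4*Q
t(h) = 2*h
f = 5 (f = 3 + 2 = 5)
b(U) = 4
F(j) = -12 - 8*j (F(j) = (2*j + 3)*(-4) = (3 + 2*j)*(-4) = -12 - 8*j)
(F(f)*b(C(6)))*2 = ((-12 - 8*5)*4)*2 = ((-12 - 40)*4)*2 = -52*4*2 = -208*2 = -416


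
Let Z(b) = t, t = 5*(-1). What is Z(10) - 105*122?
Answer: -12815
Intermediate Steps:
t = -5
Z(b) = -5
Z(10) - 105*122 = -5 - 105*122 = -5 - 12810 = -12815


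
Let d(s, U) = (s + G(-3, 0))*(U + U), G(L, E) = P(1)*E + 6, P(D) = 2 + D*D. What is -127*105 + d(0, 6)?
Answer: -13263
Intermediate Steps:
P(D) = 2 + D²
G(L, E) = 6 + 3*E (G(L, E) = (2 + 1²)*E + 6 = (2 + 1)*E + 6 = 3*E + 6 = 6 + 3*E)
d(s, U) = 2*U*(6 + s) (d(s, U) = (s + (6 + 3*0))*(U + U) = (s + (6 + 0))*(2*U) = (s + 6)*(2*U) = (6 + s)*(2*U) = 2*U*(6 + s))
-127*105 + d(0, 6) = -127*105 + 2*6*(6 + 0) = -13335 + 2*6*6 = -13335 + 72 = -13263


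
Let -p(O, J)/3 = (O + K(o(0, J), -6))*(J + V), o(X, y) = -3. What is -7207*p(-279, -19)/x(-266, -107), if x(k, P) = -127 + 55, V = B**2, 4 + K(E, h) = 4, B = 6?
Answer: 11394267/8 ≈ 1.4243e+6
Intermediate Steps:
K(E, h) = 0 (K(E, h) = -4 + 4 = 0)
V = 36 (V = 6**2 = 36)
x(k, P) = -72
p(O, J) = -3*O*(36 + J) (p(O, J) = -3*(O + 0)*(J + 36) = -3*O*(36 + J))
-7207*p(-279, -19)/x(-266, -107) = -7207/((-72*(-1/(837*(-36 - 1*(-19)))))) = -7207/((-72*(-1/(837*(-36 + 19))))) = -7207/((-72/(3*(-279)*(-17)))) = -7207/((-72/14229)) = -7207/((-72*1/14229)) = -7207/(-8/1581) = -7207*(-1581/8) = 11394267/8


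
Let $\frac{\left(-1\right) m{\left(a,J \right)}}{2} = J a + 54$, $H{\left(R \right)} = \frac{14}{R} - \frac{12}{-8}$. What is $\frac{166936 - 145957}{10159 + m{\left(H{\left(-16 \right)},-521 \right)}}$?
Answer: $\frac{2268}{1157} \approx 1.9602$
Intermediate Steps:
$H{\left(R \right)} = \frac{3}{2} + \frac{14}{R}$ ($H{\left(R \right)} = \frac{14}{R} - - \frac{3}{2} = \frac{14}{R} + \frac{3}{2} = \frac{3}{2} + \frac{14}{R}$)
$m{\left(a,J \right)} = -108 - 2 J a$ ($m{\left(a,J \right)} = - 2 \left(J a + 54\right) = - 2 \left(54 + J a\right) = -108 - 2 J a$)
$\frac{166936 - 145957}{10159 + m{\left(H{\left(-16 \right)},-521 \right)}} = \frac{166936 - 145957}{10159 - \left(108 - 1042 \left(\frac{3}{2} + \frac{14}{-16}\right)\right)} = \frac{20979}{10159 - \left(108 - 1042 \left(\frac{3}{2} + 14 \left(- \frac{1}{16}\right)\right)\right)} = \frac{20979}{10159 - \left(108 - 1042 \left(\frac{3}{2} - \frac{7}{8}\right)\right)} = \frac{20979}{10159 - \left(108 - \frac{2605}{4}\right)} = \frac{20979}{10159 + \left(-108 + \frac{2605}{4}\right)} = \frac{20979}{10159 + \frac{2173}{4}} = \frac{20979}{\frac{42809}{4}} = 20979 \cdot \frac{4}{42809} = \frac{2268}{1157}$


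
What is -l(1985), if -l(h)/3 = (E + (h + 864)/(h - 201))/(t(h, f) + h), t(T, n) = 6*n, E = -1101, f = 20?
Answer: -1176801/751064 ≈ -1.5668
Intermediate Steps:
l(h) = -3*(-1101 + (864 + h)/(-201 + h))/(120 + h) (l(h) = -3*(-1101 + (h + 864)/(h - 201))/(6*20 + h) = -3*(-1101 + (864 + h)/(-201 + h))/(120 + h))
-l(1985) = -15*(44433 - 220*1985)/(24120 - 1*1985**2 + 81*1985) = -15*(44433 - 436700)/(24120 - 1*3940225 + 160785) = -15*(-392267)/(24120 - 3940225 + 160785) = -15*(-392267)/(-3755320) = -15*(-1)*(-392267)/3755320 = -1*1176801/751064 = -1176801/751064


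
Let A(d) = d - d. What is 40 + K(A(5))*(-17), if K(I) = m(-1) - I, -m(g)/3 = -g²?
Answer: -11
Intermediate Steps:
A(d) = 0
m(g) = 3*g² (m(g) = -(-3)*g² = 3*g²)
K(I) = 3 - I (K(I) = 3*(-1)² - I = 3*1 - I = 3 - I)
40 + K(A(5))*(-17) = 40 + (3 - 1*0)*(-17) = 40 + (3 + 0)*(-17) = 40 + 3*(-17) = 40 - 51 = -11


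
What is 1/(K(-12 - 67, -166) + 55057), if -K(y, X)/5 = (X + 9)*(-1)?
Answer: 1/54272 ≈ 1.8426e-5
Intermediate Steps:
K(y, X) = 45 + 5*X (K(y, X) = -5*(X + 9)*(-1) = -5*(9 + X)*(-1) = -5*(-9 - X) = 45 + 5*X)
1/(K(-12 - 67, -166) + 55057) = 1/((45 + 5*(-166)) + 55057) = 1/((45 - 830) + 55057) = 1/(-785 + 55057) = 1/54272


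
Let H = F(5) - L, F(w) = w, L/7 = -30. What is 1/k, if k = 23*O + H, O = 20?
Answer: 1/675 ≈ 0.0014815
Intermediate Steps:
L = -210 (L = 7*(-30) = -210)
H = 215 (H = 5 - 1*(-210) = 5 + 210 = 215)
k = 675 (k = 23*20 + 215 = 460 + 215 = 675)
1/k = 1/675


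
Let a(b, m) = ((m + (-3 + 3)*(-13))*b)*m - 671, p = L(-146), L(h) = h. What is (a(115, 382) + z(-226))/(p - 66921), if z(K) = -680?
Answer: -16779909/67067 ≈ -250.20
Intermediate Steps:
p = -146
a(b, m) = -671 + b*m² (a(b, m) = ((m + 0*(-13))*b)*m - 671 = ((m + 0)*b)*m - 671 = (m*b)*m - 671 = (b*m)*m - 671 = b*m² - 671 = -671 + b*m²)
(a(115, 382) + z(-226))/(p - 66921) = ((-671 + 115*382²) - 680)/(-146 - 66921) = ((-671 + 115*145924) - 680)/(-67067) = ((-671 + 16781260) - 680)*(-1/67067) = (16780589 - 680)*(-1/67067) = 16779909*(-1/67067) = -16779909/67067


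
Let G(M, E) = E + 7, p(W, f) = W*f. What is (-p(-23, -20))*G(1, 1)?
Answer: -3680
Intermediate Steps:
G(M, E) = 7 + E
(-p(-23, -20))*G(1, 1) = (-(-23)*(-20))*(7 + 1) = -1*460*8 = -460*8 = -3680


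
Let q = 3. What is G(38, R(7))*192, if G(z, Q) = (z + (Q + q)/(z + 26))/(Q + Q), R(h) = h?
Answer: 3663/7 ≈ 523.29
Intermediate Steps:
G(z, Q) = (z + (3 + Q)/(26 + z))/(2*Q) (G(z, Q) = (z + (Q + 3)/(z + 26))/(Q + Q) = (z + (3 + Q)/(26 + z))/((2*Q)) = (z + (3 + Q)/(26 + z))*(1/(2*Q)) = (z + (3 + Q)/(26 + z))/(2*Q))
G(38, R(7))*192 = ((½)*(3 + 7 + 38² + 26*38)/(7*(26 + 38)))*192 = ((½)*(⅐)*(3 + 7 + 1444 + 988)/64)*192 = ((½)*(⅐)*(1/64)*2442)*192 = (1221/448)*192 = 3663/7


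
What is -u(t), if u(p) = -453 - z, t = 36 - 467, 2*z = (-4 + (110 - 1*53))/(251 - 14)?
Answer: 214775/474 ≈ 453.11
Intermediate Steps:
z = 53/474 (z = ((-4 + (110 - 1*53))/(251 - 14))/2 = ((-4 + (110 - 53))/237)/2 = ((-4 + 57)*(1/237))/2 = (53*(1/237))/2 = (½)*(53/237) = 53/474 ≈ 0.11181)
t = -431
u(p) = -214775/474 (u(p) = -453 - 1*53/474 = -453 - 53/474 = -214775/474)
-u(t) = -1*(-214775/474) = 214775/474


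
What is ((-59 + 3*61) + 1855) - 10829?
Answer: -8850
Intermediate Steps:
((-59 + 3*61) + 1855) - 10829 = ((-59 + 183) + 1855) - 10829 = (124 + 1855) - 10829 = 1979 - 10829 = -8850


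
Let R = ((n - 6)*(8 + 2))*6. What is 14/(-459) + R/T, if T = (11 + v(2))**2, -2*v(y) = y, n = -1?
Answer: -9709/2295 ≈ -4.2305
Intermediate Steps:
v(y) = -y/2
T = 100 (T = (11 - 1/2*2)**2 = (11 - 1)**2 = 10**2 = 100)
R = -420 (R = ((-1 - 6)*(8 + 2))*6 = -7*10*6 = -70*6 = -420)
14/(-459) + R/T = 14/(-459) - 420/100 = 14*(-1/459) - 420*1/100 = -14/459 - 21/5 = -9709/2295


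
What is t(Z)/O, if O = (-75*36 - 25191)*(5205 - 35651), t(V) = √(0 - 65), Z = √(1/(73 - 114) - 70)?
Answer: I*√65/849169386 ≈ 9.4943e-9*I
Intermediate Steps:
Z = 3*I*√13079/41 (Z = √(1/(-41) - 70) = √(-1/41 - 70) = √(-2871/41) = 3*I*√13079/41 ≈ 8.3681*I)
t(V) = I*√65 (t(V) = √(-65) = I*√65)
O = 849169386 (O = (-2700 - 25191)*(-30446) = -27891*(-30446) = 849169386)
t(Z)/O = (I*√65)/849169386 = (I*√65)*(1/849169386) = I*√65/849169386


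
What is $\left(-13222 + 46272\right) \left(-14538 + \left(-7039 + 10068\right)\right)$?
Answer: $-380372450$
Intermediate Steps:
$\left(-13222 + 46272\right) \left(-14538 + \left(-7039 + 10068\right)\right) = 33050 \left(-14538 + 3029\right) = 33050 \left(-11509\right) = -380372450$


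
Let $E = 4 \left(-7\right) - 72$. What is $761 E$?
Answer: $-76100$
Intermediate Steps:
$E = -100$ ($E = -28 - 72 = -100$)
$761 E = 761 \left(-100\right) = -76100$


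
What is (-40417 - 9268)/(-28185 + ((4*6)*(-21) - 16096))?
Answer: 9937/8957 ≈ 1.1094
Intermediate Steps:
(-40417 - 9268)/(-28185 + ((4*6)*(-21) - 16096)) = -49685/(-28185 + (24*(-21) - 16096)) = -49685/(-28185 + (-504 - 16096)) = -49685/(-28185 - 16600) = -49685/(-44785) = -49685*(-1/44785) = 9937/8957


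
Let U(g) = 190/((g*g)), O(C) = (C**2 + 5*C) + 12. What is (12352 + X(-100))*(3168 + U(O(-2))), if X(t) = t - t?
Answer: 352766944/9 ≈ 3.9196e+7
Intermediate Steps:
X(t) = 0
O(C) = 12 + C**2 + 5*C
U(g) = 190/g**2 (U(g) = 190/(g**2) = 190/g**2)
(12352 + X(-100))*(3168 + U(O(-2))) = (12352 + 0)*(3168 + 190/(12 + (-2)**2 + 5*(-2))**2) = 12352*(3168 + 190/(12 + 4 - 10)**2) = 12352*(3168 + 190/6**2) = 12352*(3168 + 190*(1/36)) = 12352*(3168 + 95/18) = 12352*(57119/18) = 352766944/9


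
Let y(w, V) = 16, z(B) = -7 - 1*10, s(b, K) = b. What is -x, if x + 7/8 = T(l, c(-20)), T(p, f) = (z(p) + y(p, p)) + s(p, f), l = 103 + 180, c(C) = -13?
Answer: -2249/8 ≈ -281.13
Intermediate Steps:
z(B) = -17 (z(B) = -7 - 10 = -17)
l = 283
T(p, f) = -1 + p (T(p, f) = (-17 + 16) + p = -1 + p)
x = 2249/8 (x = -7/8 + (-1 + 283) = -7/8 + 282 = 2249/8 ≈ 281.13)
-x = -1*2249/8 = -2249/8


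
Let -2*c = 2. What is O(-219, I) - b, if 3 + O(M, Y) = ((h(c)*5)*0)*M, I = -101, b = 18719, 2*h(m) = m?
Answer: -18722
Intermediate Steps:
c = -1 (c = -1/2*2 = -1)
h(m) = m/2
O(M, Y) = -3 (O(M, Y) = -3 + ((((1/2)*(-1))*5)*0)*M = -3 + (-1/2*5*0)*M = -3 + (-5/2*0)*M = -3 + 0*M = -3 + 0 = -3)
O(-219, I) - b = -3 - 1*18719 = -3 - 18719 = -18722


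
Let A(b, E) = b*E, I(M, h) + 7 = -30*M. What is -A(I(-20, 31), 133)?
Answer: -78869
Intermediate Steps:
I(M, h) = -7 - 30*M
A(b, E) = E*b
-A(I(-20, 31), 133) = -133*(-7 - 30*(-20)) = -133*(-7 + 600) = -133*593 = -1*78869 = -78869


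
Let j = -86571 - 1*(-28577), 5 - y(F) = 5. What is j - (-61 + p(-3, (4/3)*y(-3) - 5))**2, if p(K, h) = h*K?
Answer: -60110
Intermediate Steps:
y(F) = 0 (y(F) = 5 - 1*5 = 5 - 5 = 0)
p(K, h) = K*h
j = -57994 (j = -86571 + 28577 = -57994)
j - (-61 + p(-3, (4/3)*y(-3) - 5))**2 = -57994 - (-61 - 3*((4/3)*0 - 5))**2 = -57994 - (-61 - 3*(0 - 5))**2 = -57994 - (-61 - 3*(-5))**2 = -57994 - (-61 + 15)**2 = -57994 - 1*(-46)**2 = -57994 - 1*2116 = -57994 - 2116 = -60110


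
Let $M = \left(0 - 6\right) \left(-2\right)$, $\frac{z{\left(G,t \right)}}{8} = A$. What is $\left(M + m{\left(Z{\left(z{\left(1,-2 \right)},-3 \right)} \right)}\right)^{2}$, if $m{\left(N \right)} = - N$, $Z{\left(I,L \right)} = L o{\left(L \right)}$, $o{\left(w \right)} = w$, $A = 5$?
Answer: $9$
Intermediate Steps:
$z{\left(G,t \right)} = 40$ ($z{\left(G,t \right)} = 8 \cdot 5 = 40$)
$Z{\left(I,L \right)} = L^{2}$ ($Z{\left(I,L \right)} = L L = L^{2}$)
$M = 12$ ($M = \left(-6\right) \left(-2\right) = 12$)
$\left(M + m{\left(Z{\left(z{\left(1,-2 \right)},-3 \right)} \right)}\right)^{2} = \left(12 - \left(-3\right)^{2}\right)^{2} = \left(12 - 9\right)^{2} = 3^{2} = 9$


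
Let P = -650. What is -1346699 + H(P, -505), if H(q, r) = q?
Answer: -1347349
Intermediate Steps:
-1346699 + H(P, -505) = -1346699 - 650 = -1347349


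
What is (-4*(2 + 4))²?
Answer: 576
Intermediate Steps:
(-4*(2 + 4))² = (-4*6)² = (-24)² = 576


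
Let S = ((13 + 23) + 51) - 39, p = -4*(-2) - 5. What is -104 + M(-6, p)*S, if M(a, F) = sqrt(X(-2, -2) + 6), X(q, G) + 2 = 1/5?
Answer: -104 + 48*sqrt(105)/5 ≈ -5.6293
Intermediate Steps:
X(q, G) = -9/5 (X(q, G) = -2 + 1/5 = -9/5)
p = 3 (p = 8 - 5 = 3)
M(a, F) = sqrt(105)/5 (M(a, F) = sqrt(-9/5 + 6) = sqrt(21/5) = sqrt(105)/5)
S = 48 (S = (36 + 51) - 39 = 87 - 39 = 48)
-104 + M(-6, p)*S = -104 + (sqrt(105)/5)*48 = -104 + 48*sqrt(105)/5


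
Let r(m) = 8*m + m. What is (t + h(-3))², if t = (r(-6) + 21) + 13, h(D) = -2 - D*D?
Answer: 961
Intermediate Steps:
h(D) = -2 - D²
r(m) = 9*m
t = -20 (t = (9*(-6) + 21) + 13 = (-54 + 21) + 13 = -33 + 13 = -20)
(t + h(-3))² = (-20 + (-2 - 1*(-3)²))² = (-20 + (-2 - 1*9))² = (-20 + (-2 - 9))² = (-20 - 11)² = (-31)² = 961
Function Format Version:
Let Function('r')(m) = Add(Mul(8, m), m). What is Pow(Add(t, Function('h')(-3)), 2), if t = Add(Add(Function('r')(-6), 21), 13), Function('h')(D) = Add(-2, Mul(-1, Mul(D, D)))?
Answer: 961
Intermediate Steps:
Function('h')(D) = Add(-2, Mul(-1, Pow(D, 2)))
Function('r')(m) = Mul(9, m)
t = -20 (t = Add(Add(Mul(9, -6), 21), 13) = Add(Add(-54, 21), 13) = Add(-33, 13) = -20)
Pow(Add(t, Function('h')(-3)), 2) = Pow(Add(-20, Add(-2, Mul(-1, Pow(-3, 2)))), 2) = Pow(Add(-20, Add(-2, Mul(-1, 9))), 2) = Pow(Add(-20, Add(-2, -9)), 2) = Pow(Add(-20, -11), 2) = Pow(-31, 2) = 961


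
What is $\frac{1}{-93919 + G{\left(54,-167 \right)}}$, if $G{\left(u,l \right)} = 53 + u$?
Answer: $- \frac{1}{93812} \approx -1.066 \cdot 10^{-5}$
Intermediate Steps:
$\frac{1}{-93919 + G{\left(54,-167 \right)}} = \frac{1}{-93919 + \left(53 + 54\right)} = \frac{1}{-93919 + 107} = \frac{1}{-93812} = - \frac{1}{93812}$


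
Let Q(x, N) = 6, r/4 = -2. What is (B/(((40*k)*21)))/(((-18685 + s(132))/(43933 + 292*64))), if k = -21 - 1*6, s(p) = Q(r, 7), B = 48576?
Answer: 126744904/17651655 ≈ 7.1803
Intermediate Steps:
r = -8 (r = 4*(-2) = -8)
s(p) = 6
k = -27 (k = -21 - 6 = -27)
(B/(((40*k)*21)))/(((-18685 + s(132))/(43933 + 292*64))) = (48576/(((40*(-27))*21)))/(((-18685 + 6)/(43933 + 292*64))) = (48576/((-1080*21)))/((-18679/(43933 + 18688))) = (48576/(-22680))/((-18679/62621)) = (48576*(-1/22680))/((-18679*1/62621)) = -2024/(945*(-18679/62621)) = -2024/945*(-62621/18679) = 126744904/17651655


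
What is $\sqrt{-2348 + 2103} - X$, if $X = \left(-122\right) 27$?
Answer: $3294 + 7 i \sqrt{5} \approx 3294.0 + 15.652 i$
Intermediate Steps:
$X = -3294$
$\sqrt{-2348 + 2103} - X = \sqrt{-2348 + 2103} - -3294 = \sqrt{-245} + 3294 = 7 i \sqrt{5} + 3294 = 3294 + 7 i \sqrt{5}$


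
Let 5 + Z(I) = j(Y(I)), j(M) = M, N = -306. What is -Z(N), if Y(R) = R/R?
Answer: 4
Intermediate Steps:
Y(R) = 1
Z(I) = -4 (Z(I) = -5 + 1 = -4)
-Z(N) = -1*(-4) = 4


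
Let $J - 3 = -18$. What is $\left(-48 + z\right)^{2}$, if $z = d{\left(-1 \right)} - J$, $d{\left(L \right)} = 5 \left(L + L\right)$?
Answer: $1849$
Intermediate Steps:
$J = -15$ ($J = 3 - 18 = -15$)
$d{\left(L \right)} = 10 L$ ($d{\left(L \right)} = 5 \cdot 2 L = 10 L$)
$z = 5$ ($z = 10 \left(-1\right) - -15 = -10 + 15 = 5$)
$\left(-48 + z\right)^{2} = \left(-48 + 5\right)^{2} = \left(-43\right)^{2} = 1849$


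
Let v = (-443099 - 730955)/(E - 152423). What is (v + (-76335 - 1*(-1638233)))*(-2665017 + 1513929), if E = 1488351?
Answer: -17660585391215820/9823 ≈ -1.7979e+12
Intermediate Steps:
v = -34531/39292 (v = (-443099 - 730955)/(1488351 - 152423) = -1174054/1335928 = -1174054*1/1335928 = -34531/39292 ≈ -0.87883)
(v + (-76335 - 1*(-1638233)))*(-2665017 + 1513929) = (-34531/39292 + (-76335 - 1*(-1638233)))*(-2665017 + 1513929) = (-34531/39292 + (-76335 + 1638233))*(-1151088) = (-34531/39292 + 1561898)*(-1151088) = (61370061685/39292)*(-1151088) = -17660585391215820/9823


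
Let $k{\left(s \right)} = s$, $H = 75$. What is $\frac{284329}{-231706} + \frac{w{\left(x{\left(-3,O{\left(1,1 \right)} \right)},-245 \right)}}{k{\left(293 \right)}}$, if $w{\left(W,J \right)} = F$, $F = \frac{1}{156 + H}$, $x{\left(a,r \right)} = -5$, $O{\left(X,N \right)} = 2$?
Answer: $- \frac{19244008001}{15682557198} \approx -1.2271$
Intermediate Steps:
$F = \frac{1}{231}$ ($F = \frac{1}{156 + 75} = \frac{1}{231} \approx 0.004329$)
$w{\left(W,J \right)} = \frac{1}{231}$
$\frac{284329}{-231706} + \frac{w{\left(x{\left(-3,O{\left(1,1 \right)} \right)},-245 \right)}}{k{\left(293 \right)}} = \frac{284329}{-231706} + \frac{1}{231 \cdot 293} = 284329 \left(- \frac{1}{231706}\right) + \frac{1}{231} \cdot \frac{1}{293} = - \frac{284329}{231706} + \frac{1}{67683} = - \frac{19244008001}{15682557198}$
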